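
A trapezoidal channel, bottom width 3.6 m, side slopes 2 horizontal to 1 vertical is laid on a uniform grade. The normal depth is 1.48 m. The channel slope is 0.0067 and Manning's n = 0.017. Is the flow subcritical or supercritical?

With bottom width b = 3.6 m and side slope z = 2: A = (b + zy)y = (3.6 + 2×1.48)×1.48 = 9.709 m²; P = b + 2y√(1+z²) = 3.6 + 2×1.48×2.236 = 10.22 m.
Hydraulic radius R = A/P = 9.709/10.22 = 0.9501 m.
V = (1/n) R^(2/3) √S = (1/0.017) × 0.9501^(2/3) × √0.0067 = 4.653 m/s. Hydraulic depth D_h = A/T = 9.709/9.52 = 1.02 m.
Froude number Fr = V/√(g·D_h) = 4.653/√(9.81×1.02) = 1.47, which is greater than 1, so the flow is supercritical.

supercritical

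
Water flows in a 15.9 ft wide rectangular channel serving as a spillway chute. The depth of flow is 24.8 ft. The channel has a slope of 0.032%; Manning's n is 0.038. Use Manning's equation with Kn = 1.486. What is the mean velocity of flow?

Flow area A = b·y = 15.9 × 24.8 = 394.3 ft². Wetted perimeter P = b + 2y = 15.9 + 2×24.8 = 65.5 ft.
Hydraulic radius R = A/P = 394.3/65.5 = 6.02 ft.
From Manning's equation, V = (1.486/n) R^(2/3) S^(1/2) = (1.486/0.038) × 6.02^(2/3) × 0.00032^(1/2) = 2.31 ft/s.

V = 2.31 ft/s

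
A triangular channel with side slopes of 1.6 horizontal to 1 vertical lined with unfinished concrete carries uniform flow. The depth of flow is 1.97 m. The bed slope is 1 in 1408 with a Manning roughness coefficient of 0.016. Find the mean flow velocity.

For a triangular section with side slope z = 1.6: A = zy² = 1.6×1.97² = 6.209 m²; P = 2y√(1+z²) = 2×1.97×1.887 = 7.434 m.
Hydraulic radius R = A/P = 6.209/7.434 = 0.8353 m.
From Manning's equation, V = (1/n) R^(2/3) S^(1/2) = (1/0.016) × 0.8353^(2/3) × 0.0007102^(1/2) = 1.48 m/s.

V = 1.48 m/s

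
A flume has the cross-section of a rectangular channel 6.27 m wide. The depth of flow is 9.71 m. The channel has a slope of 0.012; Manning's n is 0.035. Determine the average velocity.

Flow area A = b·y = 6.27 × 9.71 = 60.88 m². Wetted perimeter P = b + 2y = 6.27 + 2×9.71 = 25.69 m.
Hydraulic radius R = A/P = 60.88/25.69 = 2.37 m.
From Manning's equation, V = (1/n) R^(2/3) S^(1/2) = (1/0.035) × 2.37^(2/3) × 0.012^(1/2) = 5.56 m/s.

V = 5.56 m/s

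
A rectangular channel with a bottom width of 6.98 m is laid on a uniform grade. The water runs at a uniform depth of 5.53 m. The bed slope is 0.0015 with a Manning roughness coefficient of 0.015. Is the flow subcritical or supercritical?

subcritical

Flow area A = b·y = 6.98 × 5.53 = 38.6 m². Wetted perimeter P = b + 2y = 6.98 + 2×5.53 = 18.04 m.
Hydraulic radius R = A/P = 38.6/18.04 = 2.14 m.
V = (1/n) R^(2/3) √S = (1/0.015) × 2.14^(2/3) × √0.0015 = 4.287 m/s. Hydraulic depth D_h = A/T = 38.6/6.98 = 5.53 m.
Froude number Fr = V/√(g·D_h) = 4.287/√(9.81×5.53) = 0.582, which is less than 1, so the flow is subcritical.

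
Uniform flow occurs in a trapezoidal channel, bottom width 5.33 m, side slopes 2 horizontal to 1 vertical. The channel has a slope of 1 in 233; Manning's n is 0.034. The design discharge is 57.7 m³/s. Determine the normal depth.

y_n = 2.32 m

Manning's equation rearranged: A R^(2/3) = nQ / (1·√S) = 0.034 × 57.7 / (√0.004292) = 29.95.
Trying y = 2.09 m: A R^(2/3) = 24.33 — low.
Trying y = 2.32 m: A R^(2/3) = 29.94 — ≈ 29.95.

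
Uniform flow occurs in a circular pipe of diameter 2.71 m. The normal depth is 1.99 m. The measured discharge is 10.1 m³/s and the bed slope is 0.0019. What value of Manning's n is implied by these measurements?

n = 0.0171

For a circular section of diameter D = 2.71 m at depth y = 1.99 m, the central angle is θ = 2 arccos(1 − 2y/D) = 4.117 rad. Then A = (D²/8)(θ − sin θ) = 4.54 m² and P = Dθ/2 = 5.579 m.
Hydraulic radius R = A/P = 4.54/5.579 = 0.8138 m.
Rearranging Manning's equation: n = (1/Q) A R^(2/3) S^(1/2) = (1/10.1) × 4.54 × 0.8138^(2/3) × √0.0019 = 0.0171.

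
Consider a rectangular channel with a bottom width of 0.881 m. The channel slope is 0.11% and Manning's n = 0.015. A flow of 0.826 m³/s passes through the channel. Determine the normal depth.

y_n = 0.945 m

Manning's equation rearranged: A R^(2/3) = nQ / (1·√S) = 0.015 × 0.826 / (√0.0011) = 0.3736.
Try y = 1.1 m: A R^(2/3) = 0.4482 — too large.
Try y = 0.698 m: A R^(2/3) = 0.2569 — too small.
Try y = 0.945 m: A R^(2/3) = 0.3735 — matches.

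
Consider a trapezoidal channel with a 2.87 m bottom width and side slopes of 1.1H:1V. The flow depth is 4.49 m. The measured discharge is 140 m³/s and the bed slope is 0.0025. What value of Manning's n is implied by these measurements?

With bottom width b = 2.87 m and side slope z = 1.1: A = (b + zy)y = (2.87 + 1.1×4.49)×4.49 = 35.06 m²; P = b + 2y√(1+z²) = 2.87 + 2×4.49×1.487 = 16.22 m.
Hydraulic radius R = A/P = 35.06/16.22 = 2.162 m.
Rearranging Manning's equation: n = (1/Q) A R^(2/3) S^(1/2) = (1/140) × 35.06 × 2.162^(2/3) × √0.0025 = 0.0209.

n = 0.0209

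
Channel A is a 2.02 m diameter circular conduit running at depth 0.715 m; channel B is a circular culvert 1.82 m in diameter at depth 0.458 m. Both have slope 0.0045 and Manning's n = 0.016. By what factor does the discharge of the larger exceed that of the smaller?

2.56

Channel A: For a circular section of diameter D = 2.02 m at depth y = 0.715 m, the central angle is θ = 2 arccos(1 − 2y/D) = 2.549 rad. Then A = (D²/8)(θ − sin θ) = 1.015 m² and P = Dθ/2 = 2.574 m. Hydraulic radius R = A/P = 1.015/2.574 = 0.3943 m. Q_A = (1/0.016)·1.015·0.3943^(2/3)·√0.0045 = 2.288 m³/s.
Channel B: For a circular section of diameter D = 1.82 m at depth y = 0.458 m, the central angle is θ = 2 arccos(1 − 2y/D) = 2.102 rad. Then A = (D²/8)(θ − sin θ) = 0.5133 m² and P = Dθ/2 = 1.913 m. Hydraulic radius R = A/P = 0.5133/1.913 = 0.2684 m. Q_B = (1/0.016)·0.5133·0.2684^(2/3)·√0.0045 = 0.8955 m³/s.
The larger discharge is 2.288 m³/s and the smaller is 0.8955 m³/s; the ratio is 2.56.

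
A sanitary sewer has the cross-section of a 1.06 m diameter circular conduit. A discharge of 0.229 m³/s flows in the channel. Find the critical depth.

At critical depth, Q² T / (g A³) = 1, i.e. A³/T = Q²/g = 0.229²/9.81 = 0.005346.
At y = 0.204 m: A³/T = 0.002012 — low.
At y = 0.294 m: A³/T = 0.00838 — high.
At y = 0.262 m: A³/T = 0.005351 — matches.

y_c = 0.262 m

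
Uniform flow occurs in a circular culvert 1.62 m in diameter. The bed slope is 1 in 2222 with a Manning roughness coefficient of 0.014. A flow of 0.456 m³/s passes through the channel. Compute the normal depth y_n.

y_n = 0.571 m

Manning's equation rearranged: A R^(2/3) = nQ / (1·√S) = 0.014 × 0.456 / (√0.00045) = 0.3009.
Trying y = 0.658 m: A R^(2/3) = 0.391 — too large.
Trying y = 0.461 m: A R^(2/3) = 0.1994 — too small.
Trying y = 0.571 m: A R^(2/3) = 0.3006 — ≈ 0.3009.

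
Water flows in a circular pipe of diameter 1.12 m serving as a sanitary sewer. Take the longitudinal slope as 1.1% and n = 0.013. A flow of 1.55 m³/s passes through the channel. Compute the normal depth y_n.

Manning's equation rearranged: A R^(2/3) = nQ / (1·√S) = 0.013 × 1.55 / (√0.011) = 0.1921.
Trying y = 0.585 m: A R^(2/3) = 0.2269 — high.
Trying y = 0.424 m: A R^(2/3) = 0.1284 — low.
Trying y = 0.53 m: A R^(2/3) = 0.1918 — ≈ 0.1921.

y_n = 0.53 m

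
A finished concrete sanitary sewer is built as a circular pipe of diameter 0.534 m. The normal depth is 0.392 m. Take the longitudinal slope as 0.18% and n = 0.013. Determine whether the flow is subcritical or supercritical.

subcritical

For a circular section of diameter D = 0.534 m at depth y = 0.392 m, the central angle is θ = 2 arccos(1 − 2y/D) = 4.116 rad. Then A = (D²/8)(θ − sin θ) = 0.1762 m² and P = Dθ/2 = 1.099 m.
Hydraulic radius R = A/P = 0.1762/1.099 = 0.1603 m.
V = (1/n) R^(2/3) √S = (1/0.013) × 0.1603^(2/3) × √0.0018 = 0.9632 m/s. Hydraulic depth D_h = A/T = 0.1762/0.4719 = 0.3734 m.
Froude number Fr = V/√(g·D_h) = 0.9632/√(9.81×0.3734) = 0.503, which is less than 1, so the flow is subcritical.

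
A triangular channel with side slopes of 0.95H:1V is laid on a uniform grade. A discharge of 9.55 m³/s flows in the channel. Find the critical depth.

At critical depth, Q² T / (g A³) = 1, i.e. A³/T = Q²/g = 9.55²/9.81 = 9.297.
At y = 2.32 m: A³/T = 30.33 — high.
At y = 1.26 m: A³/T = 1.433 — low.
At y = 1.83 m: A³/T = 9.261 — close enough.

y_c = 1.83 m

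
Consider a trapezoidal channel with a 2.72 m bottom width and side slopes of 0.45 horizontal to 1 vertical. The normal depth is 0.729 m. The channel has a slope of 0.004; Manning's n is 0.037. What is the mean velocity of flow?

With bottom width b = 2.72 m and side slope z = 0.45: A = (b + zy)y = (2.72 + 0.45×0.729)×0.729 = 2.222 m²; P = b + 2y√(1+z²) = 2.72 + 2×0.729×1.097 = 4.319 m.
Hydraulic radius R = A/P = 2.222/4.319 = 0.5145 m.
From Manning's equation, V = (1/n) R^(2/3) S^(1/2) = (1/0.037) × 0.5145^(2/3) × 0.004^(1/2) = 1.1 m/s.

V = 1.1 m/s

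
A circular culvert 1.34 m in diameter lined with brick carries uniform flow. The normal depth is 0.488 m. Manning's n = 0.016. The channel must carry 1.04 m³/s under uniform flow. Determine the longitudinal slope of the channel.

For a circular section of diameter D = 1.34 m at depth y = 0.488 m, the central angle is θ = 2 arccos(1 − 2y/D) = 2.591 rad. Then A = (D²/8)(θ − sin θ) = 0.4643 m² and P = Dθ/2 = 1.736 m.
Hydraulic radius R = A/P = 0.4643/1.736 = 0.2674 m.
From Manning's equation, S = [nQ / (1 A R^(2/3))]² = [0.016 × 1.04 / (1 × 0.4643 × 0.2674^(2/3))]² = 0.00746.

S = 0.00746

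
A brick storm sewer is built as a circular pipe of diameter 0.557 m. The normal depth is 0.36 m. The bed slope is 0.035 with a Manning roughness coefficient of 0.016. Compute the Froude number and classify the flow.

supercritical

For a circular section of diameter D = 0.557 m at depth y = 0.36 m, the central angle is θ = 2 arccos(1 − 2y/D) = 3.736 rad. Then A = (D²/8)(θ − sin θ) = 0.1666 m² and P = Dθ/2 = 1.04 m.
Hydraulic radius R = A/P = 0.1666/1.04 = 0.1601 m.
V = (1/n) R^(2/3) √S = (1/0.016) × 0.1601^(2/3) × √0.035 = 3.448 m/s. Hydraulic depth D_h = A/T = 0.1666/0.5326 = 0.3127 m.
Froude number Fr = V/√(g·D_h) = 3.448/√(9.81×0.3127) = 1.97, which is greater than 1, so the flow is supercritical.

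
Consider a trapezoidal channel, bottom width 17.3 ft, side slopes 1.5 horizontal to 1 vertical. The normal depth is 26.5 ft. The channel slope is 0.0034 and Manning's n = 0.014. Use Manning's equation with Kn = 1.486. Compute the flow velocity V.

With bottom width b = 17.3 ft and side slope z = 1.5: A = (b + zy)y = (17.3 + 1.5×26.5)×26.5 = 1512 ft²; P = b + 2y√(1+z²) = 17.3 + 2×26.5×1.803 = 112.8 ft.
Hydraulic radius R = A/P = 1512/112.8 = 13.4 ft.
From Manning's equation, V = (1.486/n) R^(2/3) S^(1/2) = (1.486/0.014) × 13.4^(2/3) × 0.0034^(1/2) = 34.9 ft/s.

V = 34.9 ft/s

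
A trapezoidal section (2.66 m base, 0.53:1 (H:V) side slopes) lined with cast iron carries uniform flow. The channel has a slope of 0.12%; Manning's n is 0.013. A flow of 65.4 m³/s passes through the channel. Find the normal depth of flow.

Manning's equation rearranged: A R^(2/3) = nQ / (1·√S) = 0.013 × 65.4 / (√0.0012) = 24.54.
At y = 4.21 m: A R^(2/3) = 29.21 — over.
At y = 3.35 m: A R^(2/3) = 19.04 — short.
At y = 3.84 m: A R^(2/3) = 24.54 — matches.

y_n = 3.84 m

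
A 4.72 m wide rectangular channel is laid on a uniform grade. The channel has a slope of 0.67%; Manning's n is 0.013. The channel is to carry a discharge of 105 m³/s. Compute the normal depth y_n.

y_n = 2.95 m

Manning's equation rearranged: A R^(2/3) = nQ / (1·√S) = 0.013 × 105 / (√0.0067) = 16.68.
Trying y = 3.68 m: A R^(2/3) = 22.13 — over.
Trying y = 2.4 m: A R^(2/3) = 12.72 — short.
Trying y = 2.95 m: A R^(2/3) = 16.68 — close enough.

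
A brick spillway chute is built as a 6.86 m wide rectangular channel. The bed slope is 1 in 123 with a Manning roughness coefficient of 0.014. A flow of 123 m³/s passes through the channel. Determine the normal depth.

y_n = 2.26 m

Manning's equation rearranged: A R^(2/3) = nQ / (1·√S) = 0.014 × 123 / (√0.00813) = 19.1.
Try y = 2.63 m: A R^(2/3) = 23.52 — too large.
Try y = 1.81 m: A R^(2/3) = 13.9 — too small.
Try y = 2.26 m: A R^(2/3) = 19.05 — ≈ 19.1.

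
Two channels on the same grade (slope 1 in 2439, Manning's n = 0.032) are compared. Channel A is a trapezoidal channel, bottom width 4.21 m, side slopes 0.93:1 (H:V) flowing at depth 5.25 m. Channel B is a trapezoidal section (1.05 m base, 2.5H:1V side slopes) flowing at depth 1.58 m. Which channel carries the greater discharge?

channel A

Channel A: With bottom width b = 4.21 m and side slope z = 0.93: A = (b + zy)y = (4.21 + 0.93×5.25)×5.25 = 47.74 m²; P = b + 2y√(1+z²) = 4.21 + 2×5.25×1.366 = 18.55 m. Hydraulic radius R = A/P = 47.74/18.55 = 2.573 m. Q_A = (1/0.032)·47.74·2.573^(2/3)·√0.00041 = 56.72 m³/s.
Channel B: With bottom width b = 1.05 m and side slope z = 2.5: A = (b + zy)y = (1.05 + 2.5×1.58)×1.58 = 7.9 m²; P = b + 2y√(1+z²) = 1.05 + 2×1.58×2.693 = 9.559 m. Hydraulic radius R = A/P = 7.9/9.559 = 0.8265 m. Q_B = (1/0.032)·7.9·0.8265^(2/3)·√0.00041 = 4.402 m³/s.
Q_A = 56.72 m³/s vs Q_B = 4.402 m³/s, so channel A carries more.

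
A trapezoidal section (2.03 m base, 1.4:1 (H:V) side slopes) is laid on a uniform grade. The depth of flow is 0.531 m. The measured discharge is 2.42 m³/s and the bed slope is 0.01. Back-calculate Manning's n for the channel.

With bottom width b = 2.03 m and side slope z = 1.4: A = (b + zy)y = (2.03 + 1.4×0.531)×0.531 = 1.473 m²; P = b + 2y√(1+z²) = 2.03 + 2×0.531×1.72 = 3.857 m.
Hydraulic radius R = A/P = 1.473/3.857 = 0.3818 m.
Rearranging Manning's equation: n = (1/Q) A R^(2/3) S^(1/2) = (1/2.42) × 1.473 × 0.3818^(2/3) × √0.01 = 0.032.

n = 0.032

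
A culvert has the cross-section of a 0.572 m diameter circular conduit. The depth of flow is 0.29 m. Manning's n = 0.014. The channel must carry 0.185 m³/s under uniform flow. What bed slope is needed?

For a circular section of diameter D = 0.572 m at depth y = 0.29 m, the central angle is θ = 2 arccos(1 − 2y/D) = 3.17 rad. Then A = (D²/8)(θ − sin θ) = 0.1308 m² and P = Dθ/2 = 0.9065 m.
Hydraulic radius R = A/P = 0.1308/0.9065 = 0.1443 m.
From Manning's equation, S = [nQ / (1 A R^(2/3))]² = [0.014 × 0.185 / (1 × 0.1308 × 0.1443^(2/3))]² = 0.00518.

S = 0.00518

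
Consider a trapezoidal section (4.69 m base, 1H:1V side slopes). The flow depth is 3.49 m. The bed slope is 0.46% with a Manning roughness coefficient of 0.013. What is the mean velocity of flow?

V = 8.17 m/s

With bottom width b = 4.69 m and side slope z = 1: A = (b + zy)y = (4.69 + 1×3.49)×3.49 = 28.55 m²; P = b + 2y√(1+z²) = 4.69 + 2×3.49×1.414 = 14.56 m.
Hydraulic radius R = A/P = 28.55/14.56 = 1.961 m.
From Manning's equation, V = (1/n) R^(2/3) S^(1/2) = (1/0.013) × 1.961^(2/3) × 0.0046^(1/2) = 8.17 m/s.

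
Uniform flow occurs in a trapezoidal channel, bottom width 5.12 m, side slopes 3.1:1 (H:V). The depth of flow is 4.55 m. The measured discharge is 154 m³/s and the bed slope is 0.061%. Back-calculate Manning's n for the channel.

n = 0.026

With bottom width b = 5.12 m and side slope z = 3.1: A = (b + zy)y = (5.12 + 3.1×4.55)×4.55 = 87.47 m²; P = b + 2y√(1+z²) = 5.12 + 2×4.55×3.257 = 34.76 m.
Hydraulic radius R = A/P = 87.47/34.76 = 2.516 m.
Rearranging Manning's equation: n = (1/Q) A R^(2/3) S^(1/2) = (1/154) × 87.47 × 2.516^(2/3) × √0.00061 = 0.026.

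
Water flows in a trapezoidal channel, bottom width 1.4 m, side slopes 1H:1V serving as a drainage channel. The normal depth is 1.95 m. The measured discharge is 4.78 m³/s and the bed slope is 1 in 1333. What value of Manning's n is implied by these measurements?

n = 0.036

With bottom width b = 1.4 m and side slope z = 1: A = (b + zy)y = (1.4 + 1×1.95)×1.95 = 6.532 m²; P = b + 2y√(1+z²) = 1.4 + 2×1.95×1.414 = 6.915 m.
Hydraulic radius R = A/P = 6.532/6.915 = 0.9446 m.
Rearranging Manning's equation: n = (1/Q) A R^(2/3) S^(1/2) = (1/4.78) × 6.532 × 0.9446^(2/3) × √0.0007502 = 0.036.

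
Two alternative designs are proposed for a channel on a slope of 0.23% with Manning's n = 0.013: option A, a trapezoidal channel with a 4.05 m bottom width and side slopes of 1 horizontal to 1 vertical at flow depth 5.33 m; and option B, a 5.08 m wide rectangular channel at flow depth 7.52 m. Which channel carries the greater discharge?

channel A

Channel A: With bottom width b = 4.05 m and side slope z = 1: A = (b + zy)y = (4.05 + 1×5.33)×5.33 = 50 m²; P = b + 2y√(1+z²) = 4.05 + 2×5.33×1.414 = 19.13 m. Hydraulic radius R = A/P = 50/19.13 = 2.614 m. Q_A = (1/0.013)·50·2.614^(2/3)·√0.0023 = 350 m³/s.
Channel B: Flow area A = b·y = 5.08 × 7.52 = 38.2 m². Wetted perimeter P = b + 2y = 5.08 + 2×7.52 = 20.12 m. Hydraulic radius R = A/P = 38.2/20.12 = 1.899 m. Q_B = (1/0.013)·38.2·1.899^(2/3)·√0.0023 = 216.1 m³/s.
Q_A = 350 m³/s vs Q_B = 216.1 m³/s, so channel A carries more.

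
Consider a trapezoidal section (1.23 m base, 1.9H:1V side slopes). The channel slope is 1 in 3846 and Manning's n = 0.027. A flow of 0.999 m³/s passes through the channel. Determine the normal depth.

Manning's equation rearranged: A R^(2/3) = nQ / (1·√S) = 0.027 × 0.999 / (√0.00026) = 1.673.
Trying y = 0.626 m: A R^(2/3) = 0.8037 — too small.
Trying y = 1.11 m: A R^(2/3) = 2.689 — too large.
Trying y = 0.891 m: A R^(2/3) = 1.673 — matches.

y_n = 0.891 m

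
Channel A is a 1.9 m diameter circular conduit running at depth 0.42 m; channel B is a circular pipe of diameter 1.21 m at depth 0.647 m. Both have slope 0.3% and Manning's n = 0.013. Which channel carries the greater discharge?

channel B

Channel A: For a circular section of diameter D = 1.9 m at depth y = 0.42 m, the central angle is θ = 2 arccos(1 − 2y/D) = 1.958 rad. Then A = (D²/8)(θ − sin θ) = 0.4656 m² and P = Dθ/2 = 1.86 m. Hydraulic radius R = A/P = 0.4656/1.86 = 0.2503 m. Q_A = (1/0.013)·0.4656·0.2503^(2/3)·√0.003 = 0.7793 m³/s.
Channel B: For a circular section of diameter D = 1.21 m at depth y = 0.647 m, the central angle is θ = 2 arccos(1 − 2y/D) = 3.281 rad. Then A = (D²/8)(θ − sin θ) = 0.6257 m² and P = Dθ/2 = 1.985 m. Hydraulic radius R = A/P = 0.6257/1.985 = 0.3153 m. Q_B = (1/0.013)·0.6257·0.3153^(2/3)·√0.003 = 1.221 m³/s.
Q_A = 0.7793 m³/s vs Q_B = 1.221 m³/s, so channel B carries more.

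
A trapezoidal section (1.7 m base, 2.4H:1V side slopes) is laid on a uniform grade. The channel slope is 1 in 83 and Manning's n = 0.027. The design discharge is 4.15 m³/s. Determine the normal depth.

Manning's equation rearranged: A R^(2/3) = nQ / (1·√S) = 0.027 × 4.15 / (√0.01205) = 1.021.
Trying y = 0.762 m: A R^(2/3) = 1.637 — over.
Trying y = 0.515 m: A R^(2/3) = 0.7443 — short.
Trying y = 0.604 m: A R^(2/3) = 1.021 — matches.

y_n = 0.604 m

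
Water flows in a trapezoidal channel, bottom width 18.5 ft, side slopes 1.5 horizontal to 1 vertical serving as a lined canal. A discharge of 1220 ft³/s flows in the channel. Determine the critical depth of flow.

At critical depth, Q² T / (g A³) = 1, i.e. A³/T = Q²/g = 1220²/32.2 = 46220.
At y = 4.88 ft: A³/T = 60360 — over.
At y = 3.66 ft: A³/T = 22960 — short.
At y = 4.51 ft: A³/T = 46190 — matches.

y_c = 4.51 ft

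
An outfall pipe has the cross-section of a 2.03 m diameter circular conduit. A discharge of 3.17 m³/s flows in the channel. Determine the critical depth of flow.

At critical depth, Q² T / (g A³) = 1, i.e. A³/T = Q²/g = 3.17²/9.81 = 1.024.
Trying y = 0.736 m: A³/T = 0.6087 — low.
Trying y = 0.975 m: A³/T = 1.79 — high.
Trying y = 0.843 m: A³/T = 1.026 — matches.

y_c = 0.843 m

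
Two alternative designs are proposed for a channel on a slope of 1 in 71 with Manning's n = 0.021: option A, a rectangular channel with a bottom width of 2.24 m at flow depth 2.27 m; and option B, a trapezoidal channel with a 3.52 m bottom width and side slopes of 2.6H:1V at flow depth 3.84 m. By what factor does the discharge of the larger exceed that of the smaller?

Channel A: Flow area A = b·y = 2.24 × 2.27 = 5.085 m². Wetted perimeter P = b + 2y = 2.24 + 2×2.27 = 6.78 m. Hydraulic radius R = A/P = 5.085/6.78 = 0.75 m. Q_A = (1/0.021)·5.085·0.75^(2/3)·√0.01408 = 23.72 m³/s.
Channel B: With bottom width b = 3.52 m and side slope z = 2.6: A = (b + zy)y = (3.52 + 2.6×3.84)×3.84 = 51.86 m²; P = b + 2y√(1+z²) = 3.52 + 2×3.84×2.786 = 24.91 m. Hydraulic radius R = A/P = 51.86/24.91 = 2.081 m. Q_B = (1/0.021)·51.86·2.081^(2/3)·√0.01408 = 477.7 m³/s.
The larger discharge is 477.7 m³/s and the smaller is 23.72 m³/s; the ratio is 20.1.

20.1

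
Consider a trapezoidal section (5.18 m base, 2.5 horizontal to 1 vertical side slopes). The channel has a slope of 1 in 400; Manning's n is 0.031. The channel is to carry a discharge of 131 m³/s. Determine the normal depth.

Manning's equation rearranged: A R^(2/3) = nQ / (1·√S) = 0.031 × 131 / (√0.0025) = 81.22.
Trying y = 2.8 m: A R^(2/3) = 48.26 — too small.
Trying y = 4.3 m: A R^(2/3) = 123.4 — too large.
Trying y = 3.56 m: A R^(2/3) = 81.11 — matches.

y_n = 3.56 m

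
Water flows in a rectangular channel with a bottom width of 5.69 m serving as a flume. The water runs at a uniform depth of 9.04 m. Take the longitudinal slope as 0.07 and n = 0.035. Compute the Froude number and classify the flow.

supercritical

Flow area A = b·y = 5.69 × 9.04 = 51.44 m². Wetted perimeter P = b + 2y = 5.69 + 2×9.04 = 23.77 m.
Hydraulic radius R = A/P = 51.44/23.77 = 2.164 m.
V = (1/n) R^(2/3) √S = (1/0.035) × 2.164^(2/3) × √0.07 = 12.65 m/s. Hydraulic depth D_h = A/T = 51.44/5.69 = 9.04 m.
Froude number Fr = V/√(g·D_h) = 12.65/√(9.81×9.04) = 1.34, which is greater than 1, so the flow is supercritical.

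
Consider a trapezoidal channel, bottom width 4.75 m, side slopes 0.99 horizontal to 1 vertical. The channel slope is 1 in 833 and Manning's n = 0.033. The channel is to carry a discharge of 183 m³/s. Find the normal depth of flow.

y_n = 6.84 m

Manning's equation rearranged: A R^(2/3) = nQ / (1·√S) = 0.033 × 183 / (√0.0012) = 174.3.
Try y = 5.34 m: A R^(2/3) = 104.2 — short.
Try y = 6.84 m: A R^(2/3) = 174.1 — close enough.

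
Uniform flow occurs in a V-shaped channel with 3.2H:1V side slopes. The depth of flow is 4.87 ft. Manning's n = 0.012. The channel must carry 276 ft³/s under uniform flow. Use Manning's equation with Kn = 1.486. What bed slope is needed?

S = 0.00028

For a triangular section with side slope z = 3.2: A = zy² = 3.2×4.87² = 75.89 ft²; P = 2y√(1+z²) = 2×4.87×3.353 = 32.65 ft.
Hydraulic radius R = A/P = 75.89/32.65 = 2.324 ft.
From Manning's equation, S = [nQ / (1.486 A R^(2/3))]² = [0.012 × 276 / (1.486 × 75.89 × 2.324^(2/3))]² = 0.00028.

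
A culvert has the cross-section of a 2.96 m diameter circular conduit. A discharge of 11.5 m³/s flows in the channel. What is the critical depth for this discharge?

At critical depth, Q² T / (g A³) = 1, i.e. A³/T = Q²/g = 11.5²/9.81 = 13.48.
Try y = 1.82 m: A³/T = 30.35 — too large.
Try y = 1.26 m: A³/T = 7.434 — too small.
Try y = 1.47 m: A³/T = 13.41 — matches.

y_c = 1.47 m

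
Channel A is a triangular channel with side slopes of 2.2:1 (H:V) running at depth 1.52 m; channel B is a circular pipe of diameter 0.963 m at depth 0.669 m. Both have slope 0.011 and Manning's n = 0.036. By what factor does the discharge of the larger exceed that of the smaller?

Channel A: For a triangular section with side slope z = 2.2: A = zy² = 2.2×1.52² = 5.083 m²; P = 2y√(1+z²) = 2×1.52×2.417 = 7.346 m. Hydraulic radius R = A/P = 5.083/7.346 = 0.6919 m. Q_A = (1/0.036)·5.083·0.6919^(2/3)·√0.011 = 11.58 m³/s.
Channel B: For a circular section of diameter D = 0.963 m at depth y = 0.669 m, the central angle is θ = 2 arccos(1 − 2y/D) = 3.942 rad. Then A = (D²/8)(θ − sin θ) = 0.5401 m² and P = Dθ/2 = 1.898 m. Hydraulic radius R = A/P = 0.5401/1.898 = 0.2846 m. Q_B = (1/0.036)·0.5401·0.2846^(2/3)·√0.011 = 0.6807 m³/s.
The larger discharge is 11.58 m³/s and the smaller is 0.6807 m³/s; the ratio is 17.

17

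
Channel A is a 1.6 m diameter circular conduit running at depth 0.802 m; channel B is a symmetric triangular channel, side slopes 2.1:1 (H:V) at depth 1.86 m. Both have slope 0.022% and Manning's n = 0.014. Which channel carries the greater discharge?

Channel A: For a circular section of diameter D = 1.6 m at depth y = 0.802 m, the central angle is θ = 2 arccos(1 − 2y/D) = 3.147 rad. Then A = (D²/8)(θ − sin θ) = 1.009 m² and P = Dθ/2 = 2.517 m. Hydraulic radius R = A/P = 1.009/2.517 = 0.4006 m. Q_A = (1/0.014)·1.009·0.4006^(2/3)·√0.00022 = 0.5807 m³/s.
Channel B: For a triangular section with side slope z = 2.1: A = zy² = 2.1×1.86² = 7.265 m²; P = 2y√(1+z²) = 2×1.86×2.326 = 8.652 m. Hydraulic radius R = A/P = 7.265/8.652 = 0.8397 m. Q_B = (1/0.014)·7.265·0.8397^(2/3)·√0.00022 = 6.851 m³/s.
Q_A = 0.5807 m³/s vs Q_B = 6.851 m³/s, so channel B carries more.

channel B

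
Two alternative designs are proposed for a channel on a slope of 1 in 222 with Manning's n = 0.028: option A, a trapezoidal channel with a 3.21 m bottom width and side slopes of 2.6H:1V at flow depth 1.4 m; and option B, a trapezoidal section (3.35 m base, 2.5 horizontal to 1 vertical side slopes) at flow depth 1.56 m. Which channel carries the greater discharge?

channel B

Channel A: With bottom width b = 3.21 m and side slope z = 2.6: A = (b + zy)y = (3.21 + 2.6×1.4)×1.4 = 9.59 m²; P = b + 2y√(1+z²) = 3.21 + 2×1.4×2.786 = 11.01 m. Hydraulic radius R = A/P = 9.59/11.01 = 0.871 m. Q_A = (1/0.028)·9.59·0.871^(2/3)·√0.004505 = 20.97 m³/s.
Channel B: With bottom width b = 3.35 m and side slope z = 2.5: A = (b + zy)y = (3.35 + 2.5×1.56)×1.56 = 11.31 m²; P = b + 2y√(1+z²) = 3.35 + 2×1.56×2.693 = 11.75 m. Hydraulic radius R = A/P = 11.31/11.75 = 0.9625 m. Q_B = (1/0.028)·11.31·0.9625^(2/3)·√0.004505 = 26.43 m³/s.
Q_A = 20.97 m³/s vs Q_B = 26.43 m³/s, so channel B carries more.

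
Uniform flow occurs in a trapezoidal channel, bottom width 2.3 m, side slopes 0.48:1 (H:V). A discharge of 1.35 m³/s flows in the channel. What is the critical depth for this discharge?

y_c = 0.32 m

At critical depth, Q² T / (g A³) = 1, i.e. A³/T = Q²/g = 1.35²/9.81 = 0.1858.
At y = 0.241 m: A³/T = 0.07795 — short.
At y = 0.379 m: A³/T = 0.3124 — over.
At y = 0.32 m: A³/T = 0.1856 — close enough.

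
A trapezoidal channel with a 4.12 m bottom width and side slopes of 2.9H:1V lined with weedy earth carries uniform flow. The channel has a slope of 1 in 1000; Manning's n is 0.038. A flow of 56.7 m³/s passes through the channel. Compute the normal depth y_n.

y_n = 3.3 m

Manning's equation rearranged: A R^(2/3) = nQ / (1·√S) = 0.038 × 56.7 / (√0.001) = 68.13.
Trying y = 2.29 m: A R^(2/3) = 30.19 — low.
Trying y = 3.85 m: A R^(2/3) = 97.16 — high.
Trying y = 3.3 m: A R^(2/3) = 68.18 — ≈ 68.13.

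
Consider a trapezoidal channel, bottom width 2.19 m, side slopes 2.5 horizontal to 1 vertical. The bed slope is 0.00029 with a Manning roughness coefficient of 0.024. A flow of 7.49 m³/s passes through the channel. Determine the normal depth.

Manning's equation rearranged: A R^(2/3) = nQ / (1·√S) = 0.024 × 7.49 / (√0.00029) = 10.56.
At y = 1.46 m: A R^(2/3) = 7.64 — too small.
At y = 1.88 m: A R^(2/3) = 13.4 — too large.
At y = 1.69 m: A R^(2/3) = 10.55 — close enough.

y_n = 1.69 m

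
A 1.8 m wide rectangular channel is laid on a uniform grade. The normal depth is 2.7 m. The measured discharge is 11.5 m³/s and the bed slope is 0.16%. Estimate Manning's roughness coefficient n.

Flow area A = b·y = 1.8 × 2.7 = 4.86 m². Wetted perimeter P = b + 2y = 1.8 + 2×2.7 = 7.2 m.
Hydraulic radius R = A/P = 4.86/7.2 = 0.675 m.
Rearranging Manning's equation: n = (1/Q) A R^(2/3) S^(1/2) = (1/11.5) × 4.86 × 0.675^(2/3) × √0.0016 = 0.013.

n = 0.013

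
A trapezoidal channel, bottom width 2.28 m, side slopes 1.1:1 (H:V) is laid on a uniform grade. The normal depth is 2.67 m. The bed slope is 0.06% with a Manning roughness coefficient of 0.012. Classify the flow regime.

subcritical

With bottom width b = 2.28 m and side slope z = 1.1: A = (b + zy)y = (2.28 + 1.1×2.67)×2.67 = 13.93 m²; P = b + 2y√(1+z²) = 2.28 + 2×2.67×1.487 = 10.22 m.
Hydraulic radius R = A/P = 13.93/10.22 = 1.363 m.
V = (1/n) R^(2/3) √S = (1/0.012) × 1.363^(2/3) × √0.0006 = 2.51 m/s. Hydraulic depth D_h = A/T = 13.93/8.154 = 1.708 m.
Froude number Fr = V/√(g·D_h) = 2.51/√(9.81×1.708) = 0.613, which is less than 1, so the flow is subcritical.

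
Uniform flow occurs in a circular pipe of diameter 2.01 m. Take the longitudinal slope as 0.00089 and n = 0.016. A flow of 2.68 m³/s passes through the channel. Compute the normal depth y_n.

y_n = 1.26 m

Manning's equation rearranged: A R^(2/3) = nQ / (1·√S) = 0.016 × 2.68 / (√0.00089) = 1.437.
Try y = 1.51 m: A R^(2/3) = 1.832 — over.
Try y = 1.26 m: A R^(2/3) = 1.439 — ≈ 1.437.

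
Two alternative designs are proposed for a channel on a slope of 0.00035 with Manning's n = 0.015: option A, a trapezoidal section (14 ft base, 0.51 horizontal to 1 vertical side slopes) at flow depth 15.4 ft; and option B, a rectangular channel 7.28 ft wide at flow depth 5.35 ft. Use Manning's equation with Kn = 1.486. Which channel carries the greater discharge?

channel A

Channel A: With bottom width b = 14 ft and side slope z = 0.51: A = (b + zy)y = (14 + 0.51×15.4)×15.4 = 336.6 ft²; P = b + 2y√(1+z²) = 14 + 2×15.4×1.123 = 48.57 ft. Hydraulic radius R = A/P = 336.6/48.57 = 6.929 ft. Q_A = (1.486/0.015)·336.6·6.929^(2/3)·√0.00035 = 2267 ft³/s.
Channel B: Flow area A = b·y = 7.28 × 5.35 = 38.95 ft². Wetted perimeter P = b + 2y = 7.28 + 2×5.35 = 17.98 ft. Hydraulic radius R = A/P = 38.95/17.98 = 2.166 ft. Q_B = (1.486/0.015)·38.95·2.166^(2/3)·√0.00035 = 120.8 ft³/s.
Q_A = 2267 ft³/s vs Q_B = 120.8 ft³/s, so channel A carries more.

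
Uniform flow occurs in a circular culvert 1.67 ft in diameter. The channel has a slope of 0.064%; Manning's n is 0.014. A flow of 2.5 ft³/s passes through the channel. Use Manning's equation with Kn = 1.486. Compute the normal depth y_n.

Manning's equation rearranged: A R^(2/3) = nQ / (1.486·√S) = 0.014 × 2.5 / (1.486 × √0.00064) = 0.931.
Trying y = 0.817 ft: A R^(2/3) = 0.5895 — too small.
Trying y = 1.09 ft: A R^(2/3) = 0.931 — matches.

y_n = 1.09 ft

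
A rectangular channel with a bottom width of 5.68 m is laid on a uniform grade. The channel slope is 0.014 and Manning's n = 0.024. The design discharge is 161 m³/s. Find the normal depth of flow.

Manning's equation rearranged: A R^(2/3) = nQ / (1·√S) = 0.024 × 161 / (√0.014) = 32.66.
Trying y = 5.14 m: A R^(2/3) = 43.67 — high.
Trying y = 2.92 m: A R^(2/3) = 21.15 — low.
Trying y = 4.08 m: A R^(2/3) = 32.68 — matches.

y_n = 4.08 m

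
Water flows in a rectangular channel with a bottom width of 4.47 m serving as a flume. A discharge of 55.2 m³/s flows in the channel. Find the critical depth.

y_c = 2.5 m

For a rectangular channel, critical depth y_c = (q²/g)^(1/3) where q = Q/b = 55.2/4.47 = 12.35 m²/s.
So y_c = (12.35²/9.81)^(1/3) = 2.5 m.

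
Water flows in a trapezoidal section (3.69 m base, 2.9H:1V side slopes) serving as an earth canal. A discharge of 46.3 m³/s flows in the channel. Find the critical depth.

At critical depth, Q² T / (g A³) = 1, i.e. A³/T = Q²/g = 46.3²/9.81 = 218.5.
Try y = 1.44 m: A³/T = 120.7 — low.
Try y = 1.67 m: A³/T = 216.3 — matches.

y_c = 1.67 m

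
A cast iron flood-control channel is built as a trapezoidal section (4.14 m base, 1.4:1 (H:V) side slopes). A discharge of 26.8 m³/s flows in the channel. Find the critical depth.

y_c = 1.38 m

At critical depth, Q² T / (g A³) = 1, i.e. A³/T = Q²/g = 26.8²/9.81 = 73.22.
At y = 1.72 m: A³/T = 159.5 — over.
At y = 1.14 m: A³/T = 38.13 — short.
At y = 1.38 m: A³/T = 73.51 — ≈ 73.22.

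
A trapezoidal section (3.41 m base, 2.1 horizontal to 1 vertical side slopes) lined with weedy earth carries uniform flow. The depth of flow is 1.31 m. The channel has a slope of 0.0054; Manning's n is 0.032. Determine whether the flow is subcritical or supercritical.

With bottom width b = 3.41 m and side slope z = 2.1: A = (b + zy)y = (3.41 + 2.1×1.31)×1.31 = 8.071 m²; P = b + 2y√(1+z²) = 3.41 + 2×1.31×2.326 = 9.504 m.
Hydraulic radius R = A/P = 8.071/9.504 = 0.8492 m.
V = (1/n) R^(2/3) √S = (1/0.032) × 0.8492^(2/3) × √0.0054 = 2.059 m/s. Hydraulic depth D_h = A/T = 8.071/8.912 = 0.9056 m.
Froude number Fr = V/√(g·D_h) = 2.059/√(9.81×0.9056) = 0.691, which is less than 1, so the flow is subcritical.

subcritical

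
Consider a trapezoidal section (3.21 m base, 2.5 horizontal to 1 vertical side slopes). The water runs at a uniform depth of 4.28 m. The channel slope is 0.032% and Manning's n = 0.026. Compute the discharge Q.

Q = 70.7 m³/s

With bottom width b = 3.21 m and side slope z = 2.5: A = (b + zy)y = (3.21 + 2.5×4.28)×4.28 = 59.53 m²; P = b + 2y√(1+z²) = 3.21 + 2×4.28×2.693 = 26.26 m.
Hydraulic radius R = A/P = 59.53/26.26 = 2.267 m.
Manning's equation: Q = (1/n) A R^(2/3) S^(1/2) = (1/0.026) × 59.53 × 2.267^(2/3) × 0.00032^(1/2) = 70.7 m³/s.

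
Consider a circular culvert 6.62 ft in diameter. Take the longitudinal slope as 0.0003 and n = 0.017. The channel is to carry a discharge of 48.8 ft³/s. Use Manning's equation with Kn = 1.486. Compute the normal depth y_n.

Manning's equation rearranged: A R^(2/3) = nQ / (1.486·√S) = 0.017 × 48.8 / (1.486 × √0.0003) = 32.23.
Try y = 3.07 ft: A R^(2/3) = 21.15 — low.
Try y = 4.64 ft: A R^(2/3) = 40.39 — high.
Try y = 3.96 ft: A R^(2/3) = 32.21 — ≈ 32.23.

y_n = 3.96 ft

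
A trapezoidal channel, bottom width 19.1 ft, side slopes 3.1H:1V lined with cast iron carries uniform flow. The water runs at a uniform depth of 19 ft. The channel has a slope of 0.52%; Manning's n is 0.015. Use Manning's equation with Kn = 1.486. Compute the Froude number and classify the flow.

supercritical

With bottom width b = 19.1 ft and side slope z = 3.1: A = (b + zy)y = (19.1 + 3.1×19)×19 = 1482 ft²; P = b + 2y√(1+z²) = 19.1 + 2×19×3.257 = 142.9 ft.
Hydraulic radius R = A/P = 1482/142.9 = 10.37 ft.
V = (1.486/n) R^(2/3) √S = (1.486/0.015) × 10.37^(2/3) × √0.0052 = 33.98 ft/s. Hydraulic depth D_h = A/T = 1482/136.9 = 10.83 ft.
Froude number Fr = V/√(g·D_h) = 33.98/√(32.2×10.83) = 1.82, which is greater than 1, so the flow is supercritical.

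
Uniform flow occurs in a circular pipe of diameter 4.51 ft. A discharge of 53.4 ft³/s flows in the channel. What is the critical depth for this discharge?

y_c = 2.12 ft

At critical depth, Q² T / (g A³) = 1, i.e. A³/T = Q²/g = 53.4²/32.2 = 88.56.
Trying y = 1.65 ft: A³/T = 34.11 — low.
Trying y = 2.63 ft: A³/T = 203.4 — high.
Trying y = 2.12 ft: A³/T = 89.25 — ≈ 88.56.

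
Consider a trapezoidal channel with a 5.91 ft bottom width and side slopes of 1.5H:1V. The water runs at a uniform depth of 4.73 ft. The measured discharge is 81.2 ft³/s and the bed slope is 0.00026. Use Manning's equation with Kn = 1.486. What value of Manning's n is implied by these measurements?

With bottom width b = 5.91 ft and side slope z = 1.5: A = (b + zy)y = (5.91 + 1.5×4.73)×4.73 = 61.51 ft²; P = b + 2y√(1+z²) = 5.91 + 2×4.73×1.803 = 22.96 ft.
Hydraulic radius R = A/P = 61.51/22.96 = 2.679 ft.
Rearranging Manning's equation: n = (1.486/Q) A R^(2/3) S^(1/2) = (1.486/81.2) × 61.51 × 2.679^(2/3) × √0.00026 = 0.035.

n = 0.035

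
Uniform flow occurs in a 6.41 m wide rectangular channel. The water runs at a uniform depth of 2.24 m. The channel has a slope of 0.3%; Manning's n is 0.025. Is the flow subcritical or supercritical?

subcritical

Flow area A = b·y = 6.41 × 2.24 = 14.36 m². Wetted perimeter P = b + 2y = 6.41 + 2×2.24 = 10.89 m.
Hydraulic radius R = A/P = 14.36/10.89 = 1.318 m.
V = (1/n) R^(2/3) √S = (1/0.025) × 1.318^(2/3) × √0.003 = 2.634 m/s. Hydraulic depth D_h = A/T = 14.36/6.41 = 2.24 m.
Froude number Fr = V/√(g·D_h) = 2.634/√(9.81×2.24) = 0.562, which is less than 1, so the flow is subcritical.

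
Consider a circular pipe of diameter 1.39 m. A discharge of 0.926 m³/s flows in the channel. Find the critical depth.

At critical depth, Q² T / (g A³) = 1, i.e. A³/T = Q²/g = 0.926²/9.81 = 0.08741.
At y = 0.415 m: A³/T = 0.04325 — too small.
At y = 0.606 m: A³/T = 0.1861 — too large.
At y = 0.498 m: A³/T = 0.08751 — close enough.

y_c = 0.498 m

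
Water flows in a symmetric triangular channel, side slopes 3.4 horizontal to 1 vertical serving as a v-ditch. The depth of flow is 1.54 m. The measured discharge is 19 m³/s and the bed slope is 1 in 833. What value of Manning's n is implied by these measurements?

For a triangular section with side slope z = 3.4: A = zy² = 3.4×1.54² = 8.063 m²; P = 2y√(1+z²) = 2×1.54×3.544 = 10.92 m.
Hydraulic radius R = A/P = 8.063/10.92 = 0.7387 m.
Rearranging Manning's equation: n = (1/Q) A R^(2/3) S^(1/2) = (1/19) × 8.063 × 0.7387^(2/3) × √0.0012 = 0.012.

n = 0.012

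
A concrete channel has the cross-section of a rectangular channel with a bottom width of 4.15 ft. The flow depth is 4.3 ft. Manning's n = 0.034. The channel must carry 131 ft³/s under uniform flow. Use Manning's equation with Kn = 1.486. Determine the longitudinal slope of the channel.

Flow area A = b·y = 4.15 × 4.3 = 17.85 ft². Wetted perimeter P = b + 2y = 4.15 + 2×4.3 = 12.75 ft.
Hydraulic radius R = A/P = 17.85/12.75 = 1.4 ft.
From Manning's equation, S = [nQ / (1.486 A R^(2/3))]² = [0.034 × 131 / (1.486 × 17.85 × 1.4^(2/3))]² = 0.018.

S = 0.018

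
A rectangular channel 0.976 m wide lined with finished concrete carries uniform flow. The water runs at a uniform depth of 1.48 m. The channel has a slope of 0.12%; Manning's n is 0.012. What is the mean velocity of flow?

Flow area A = b·y = 0.976 × 1.48 = 1.444 m². Wetted perimeter P = b + 2y = 0.976 + 2×1.48 = 3.936 m.
Hydraulic radius R = A/P = 1.444/3.936 = 0.367 m.
From Manning's equation, V = (1/n) R^(2/3) S^(1/2) = (1/0.012) × 0.367^(2/3) × 0.0012^(1/2) = 1.48 m/s.

V = 1.48 m/s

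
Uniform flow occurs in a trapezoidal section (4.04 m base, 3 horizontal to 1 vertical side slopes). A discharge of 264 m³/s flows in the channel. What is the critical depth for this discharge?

At critical depth, Q² T / (g A³) = 1, i.e. A³/T = Q²/g = 264²/9.81 = 7105.
Try y = 4.5 m: A³/T = 15840 — over.
Try y = 3.75 m: A³/T = 7103 — ≈ 7105.

y_c = 3.75 m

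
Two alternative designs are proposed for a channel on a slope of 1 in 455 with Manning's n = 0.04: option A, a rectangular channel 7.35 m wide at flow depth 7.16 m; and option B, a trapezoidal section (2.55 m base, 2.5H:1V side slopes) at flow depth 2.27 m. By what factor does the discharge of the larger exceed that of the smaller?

Channel A: Flow area A = b·y = 7.35 × 7.16 = 52.63 m². Wetted perimeter P = b + 2y = 7.35 + 2×7.16 = 21.67 m. Hydraulic radius R = A/P = 52.63/21.67 = 2.429 m. Q_A = (1/0.04)·52.63·2.429^(2/3)·√0.002198 = 111.4 m³/s.
Channel B: With bottom width b = 2.55 m and side slope z = 2.5: A = (b + zy)y = (2.55 + 2.5×2.27)×2.27 = 18.67 m²; P = b + 2y√(1+z²) = 2.55 + 2×2.27×2.693 = 14.77 m. Hydraulic radius R = A/P = 18.67/14.77 = 1.264 m. Q_B = (1/0.04)·18.67·1.264^(2/3)·√0.002198 = 25.58 m³/s.
The larger discharge is 111.4 m³/s and the smaller is 25.58 m³/s; the ratio is 4.36.

4.36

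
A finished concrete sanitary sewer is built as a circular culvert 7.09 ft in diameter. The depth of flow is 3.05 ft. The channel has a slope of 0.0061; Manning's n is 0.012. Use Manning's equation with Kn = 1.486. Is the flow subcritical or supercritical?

For a circular section of diameter D = 7.09 ft at depth y = 3.05 ft, the central angle is θ = 2 arccos(1 − 2y/D) = 2.861 rad. Then A = (D²/8)(θ − sin θ) = 16.24 ft² and P = Dθ/2 = 10.14 ft.
Hydraulic radius R = A/P = 16.24/10.14 = 1.601 ft.
V = (1.486/n) R^(2/3) √S = (1.486/0.012) × 1.601^(2/3) × √0.0061 = 13.24 ft/s. Hydraulic depth D_h = A/T = 16.24/7.021 = 2.314 ft.
Froude number Fr = V/√(g·D_h) = 13.24/√(32.2×2.314) = 1.53, which is greater than 1, so the flow is supercritical.

supercritical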